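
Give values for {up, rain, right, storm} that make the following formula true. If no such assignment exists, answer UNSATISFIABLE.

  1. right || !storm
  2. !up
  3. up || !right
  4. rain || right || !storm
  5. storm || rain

up=false, rain=true, right=false, storm=false

From the singleton clause (!up), up = false.
From the singleton clause (!right), right = false.
From the singleton clause (!storm), storm = false.
From the singleton clause (rain), rain = true.
Every clause now holds.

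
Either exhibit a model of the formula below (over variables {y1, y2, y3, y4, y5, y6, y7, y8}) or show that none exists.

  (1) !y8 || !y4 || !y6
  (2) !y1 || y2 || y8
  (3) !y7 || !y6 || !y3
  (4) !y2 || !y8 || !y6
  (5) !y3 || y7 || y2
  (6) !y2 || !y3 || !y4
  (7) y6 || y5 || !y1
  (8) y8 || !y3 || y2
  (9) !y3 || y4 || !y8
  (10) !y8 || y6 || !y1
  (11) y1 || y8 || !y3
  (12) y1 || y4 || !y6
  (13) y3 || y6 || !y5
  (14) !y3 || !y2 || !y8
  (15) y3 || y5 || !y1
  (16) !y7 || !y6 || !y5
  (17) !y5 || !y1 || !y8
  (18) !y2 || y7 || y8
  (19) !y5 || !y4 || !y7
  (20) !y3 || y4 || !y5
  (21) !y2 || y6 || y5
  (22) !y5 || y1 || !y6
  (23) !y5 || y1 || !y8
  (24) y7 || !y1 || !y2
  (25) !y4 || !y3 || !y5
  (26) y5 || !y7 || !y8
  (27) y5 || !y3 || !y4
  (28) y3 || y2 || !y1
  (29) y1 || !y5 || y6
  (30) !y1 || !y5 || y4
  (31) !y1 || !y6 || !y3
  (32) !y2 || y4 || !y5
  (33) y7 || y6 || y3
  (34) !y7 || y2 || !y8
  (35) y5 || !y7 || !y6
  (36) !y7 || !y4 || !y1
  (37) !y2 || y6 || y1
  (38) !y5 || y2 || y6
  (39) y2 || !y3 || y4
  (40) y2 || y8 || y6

y1: false, y2: false, y3: false, y4: true, y5: false, y6: true, y7: false, y8: false

Branch on y8: set y8 = false.
Branch on y1: set y1 = false.
From the singleton clause (!y3), y3 = false.
Branch on y4: set y4 = true.
Branch on y6: set y6 = true.
From the singleton clause (!y5), y5 = false.
From the singleton clause (!y7), y7 = false.
From the singleton clause (!y2), y2 = false.
This assignment satisfies each clause.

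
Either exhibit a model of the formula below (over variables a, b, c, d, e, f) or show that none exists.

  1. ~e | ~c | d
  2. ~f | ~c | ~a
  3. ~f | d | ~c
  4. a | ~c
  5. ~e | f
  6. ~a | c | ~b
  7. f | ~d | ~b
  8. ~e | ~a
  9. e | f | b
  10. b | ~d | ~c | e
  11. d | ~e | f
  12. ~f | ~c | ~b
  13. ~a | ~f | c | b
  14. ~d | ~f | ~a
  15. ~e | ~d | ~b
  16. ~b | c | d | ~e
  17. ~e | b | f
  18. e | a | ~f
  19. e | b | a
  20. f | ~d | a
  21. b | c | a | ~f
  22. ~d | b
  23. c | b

a=0, b=1, c=0, d=0, e=0, f=0

Branch on a: set a = 0.
The clause (~c) is unit, so c = 0.
The clause (b) is unit, so b = 1.
Branch on e: set e = 0.
The clause (~f) is unit, so f = 0.
The clause (~d) is unit, so d = 0.
All clauses are satisfied.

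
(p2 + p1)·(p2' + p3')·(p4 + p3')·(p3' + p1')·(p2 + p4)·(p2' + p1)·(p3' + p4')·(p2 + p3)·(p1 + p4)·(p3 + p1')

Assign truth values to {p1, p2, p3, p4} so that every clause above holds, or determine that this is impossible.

Branch on p2: set p2 = 1.
Unit clause (p3') forces p3 = 0.
Unit clause (p1) forces p1 = 1.
That conflicts with the unit clause (p1').
Undo p2 and try p2 = 0.
Unit clause (p1) forces p1 = 1.
Unit clause (p3') forces p3 = 0.
That conflicts with the unit clause (p3).
Either choice for p2 ends in contradiction.

UNSATISFIABLE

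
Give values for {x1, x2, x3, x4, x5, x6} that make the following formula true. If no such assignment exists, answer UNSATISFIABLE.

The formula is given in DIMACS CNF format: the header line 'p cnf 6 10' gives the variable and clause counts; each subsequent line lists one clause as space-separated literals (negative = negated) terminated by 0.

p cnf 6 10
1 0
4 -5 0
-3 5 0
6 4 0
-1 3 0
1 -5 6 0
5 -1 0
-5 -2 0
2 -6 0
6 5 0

(x1) alone gives x1 = True.
(x3) alone gives x3 = True.
(x5) alone gives x5 = True.
(x4) alone gives x4 = True.
(¬x2) alone gives x2 = False.
(¬x6) alone gives x6 = False.
This assignment satisfies each clause.

x1=True; x2=False; x3=True; x4=True; x5=True; x6=False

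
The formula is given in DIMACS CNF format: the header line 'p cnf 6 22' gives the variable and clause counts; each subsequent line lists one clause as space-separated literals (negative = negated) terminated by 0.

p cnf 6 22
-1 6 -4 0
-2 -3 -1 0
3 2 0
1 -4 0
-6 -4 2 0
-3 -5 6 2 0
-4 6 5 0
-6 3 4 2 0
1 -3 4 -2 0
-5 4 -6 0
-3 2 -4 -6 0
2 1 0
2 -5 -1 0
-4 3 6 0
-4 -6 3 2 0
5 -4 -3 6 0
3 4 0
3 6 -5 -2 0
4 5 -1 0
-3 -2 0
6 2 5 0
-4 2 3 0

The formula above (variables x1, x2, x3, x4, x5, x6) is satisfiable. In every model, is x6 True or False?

True

Suppose x6 = False.
Suppose x1 = False.
(¬x4) alone gives x4 = False.
(x2) alone gives x2 = True.
(¬x3) alone gives x3 = False.
That conflicts with the unit clause (x3).
Undo x1 and try x1 = True.
(¬x4) alone gives x4 = False.
(x3) alone gives x3 = True.
(¬x2) alone gives x2 = False.
(¬x5) alone gives x5 = False.
That conflicts with the unit clause (x5).
Neither x1 = True nor x1 = False works.
So every satisfying assignment has x6 = True.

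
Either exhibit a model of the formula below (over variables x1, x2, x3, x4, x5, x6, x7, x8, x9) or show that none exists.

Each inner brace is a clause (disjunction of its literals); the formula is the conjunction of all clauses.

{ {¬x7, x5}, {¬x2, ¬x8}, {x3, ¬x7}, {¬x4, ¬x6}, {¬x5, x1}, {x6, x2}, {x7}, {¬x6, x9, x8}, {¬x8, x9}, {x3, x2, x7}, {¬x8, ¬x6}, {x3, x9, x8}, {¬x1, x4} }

x1 ↦ True,  x2 ↦ True,  x3 ↦ True,  x4 ↦ True,  x5 ↦ True,  x6 ↦ False,  x7 ↦ True,  x8 ↦ False,  x9 ↦ True

(x7) alone gives x7 = True.
(x5) alone gives x5 = True.
(x3) alone gives x3 = True.
(x1) alone gives x1 = True.
(x4) alone gives x4 = True.
(¬x6) alone gives x6 = False.
(x2) alone gives x2 = True.
(¬x8) alone gives x8 = False.
Every clause is now satisfied; x9 is unconstrained.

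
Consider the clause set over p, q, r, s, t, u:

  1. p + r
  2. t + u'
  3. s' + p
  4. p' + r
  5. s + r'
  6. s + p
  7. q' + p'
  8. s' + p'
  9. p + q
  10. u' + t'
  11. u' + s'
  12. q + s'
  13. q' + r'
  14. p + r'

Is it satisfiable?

No, unsatisfiable

Branch on p: set p = 1.
The clause (r) is unit, so r = 1.
The clause (s) is unit, so s = 1.
But (s') is also a unit clause — contradiction.
Backtrack on p: now try p = 0.
The clause (r) is unit, so r = 1.
But (r') is also a unit clause — contradiction.
Both values of p lead to a conflict.
No assignment satisfies every clause.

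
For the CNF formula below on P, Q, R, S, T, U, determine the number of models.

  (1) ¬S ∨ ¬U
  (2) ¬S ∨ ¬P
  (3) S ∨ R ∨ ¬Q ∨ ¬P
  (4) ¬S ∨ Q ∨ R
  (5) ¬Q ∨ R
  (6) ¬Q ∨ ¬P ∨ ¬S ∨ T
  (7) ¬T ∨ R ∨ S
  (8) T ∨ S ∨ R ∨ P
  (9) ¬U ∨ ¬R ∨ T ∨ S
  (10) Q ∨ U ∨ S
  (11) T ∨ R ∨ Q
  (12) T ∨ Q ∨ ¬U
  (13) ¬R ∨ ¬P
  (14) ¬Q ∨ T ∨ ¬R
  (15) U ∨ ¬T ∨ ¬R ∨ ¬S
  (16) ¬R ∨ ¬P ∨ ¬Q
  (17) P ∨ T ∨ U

There are 2^6 = 64 truth assignments over (P, Q, R, S, T, U).
Split on P. With P = True, the clauses containing P are satisfied and ¬P drops from the rest; 0 of the 2^5 = 32 assignments to the other variables satisfy what remains.
With P = False, by the same count on the reduced clause set, 3 assignments work.
(One model: P=F, Q=F, R=T, S=F, T=T, U=T.)
Total: 0 + 3 = 3.

3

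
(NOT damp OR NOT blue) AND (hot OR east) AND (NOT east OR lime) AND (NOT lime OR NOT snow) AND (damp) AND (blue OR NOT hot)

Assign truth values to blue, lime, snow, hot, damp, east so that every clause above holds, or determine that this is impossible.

From the singleton clause (damp), damp = true.
From the singleton clause (NOT blue), blue = false.
From the singleton clause (NOT hot), hot = false.
From the singleton clause (east), east = true.
From the singleton clause (lime), lime = true.
From the singleton clause (NOT snow), snow = false.
This assignment satisfies each clause.

blue ↦ false; lime ↦ true; snow ↦ false; hot ↦ false; damp ↦ true; east ↦ true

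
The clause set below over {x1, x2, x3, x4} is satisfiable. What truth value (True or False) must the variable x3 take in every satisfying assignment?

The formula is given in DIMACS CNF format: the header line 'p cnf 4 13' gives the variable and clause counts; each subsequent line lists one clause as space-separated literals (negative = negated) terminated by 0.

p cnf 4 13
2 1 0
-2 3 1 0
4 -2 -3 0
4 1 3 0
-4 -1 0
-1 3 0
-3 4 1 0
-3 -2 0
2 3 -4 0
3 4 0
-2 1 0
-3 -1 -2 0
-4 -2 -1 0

True

Suppose x3 = False.
(¬x1) alone gives x1 = False.
(x2) alone gives x2 = True.
But (¬x2) is also a unit clause — contradiction.
So every satisfying assignment has x3 = True.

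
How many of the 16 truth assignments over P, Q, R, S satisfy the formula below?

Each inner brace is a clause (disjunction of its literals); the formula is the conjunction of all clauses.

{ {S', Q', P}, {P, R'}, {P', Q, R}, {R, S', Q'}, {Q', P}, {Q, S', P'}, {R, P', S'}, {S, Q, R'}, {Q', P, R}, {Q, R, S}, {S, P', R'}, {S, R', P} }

3

There are 2^4 = 16 truth assignments over (P, Q, R, S).
Check each against the 12 clauses (columns in the order P, Q, R, S):
  F F F F  ✗ fails (Q + R + S)
  F F F T  ✓ satisfies all
  F F T F  ✗ fails (P + R')
  F F T T  ✗ fails (P + R')
  F T F F  ✗ fails (Q' + P)
  F T F T  ✗ fails (S' + Q' + P)
  F T T F  ✗ fails (P + R')
  F T T T  ✗ fails (S' + Q' + P)
  T F F F  ✗ fails (P' + Q + R)
  T F F T  ✗ fails (P' + Q + R)
  T F T F  ✗ fails (S + Q + R')
  T F T T  ✗ fails (Q + S' + P')
  T T F F  ✓ satisfies all
  T T F T  ✗ fails (R + S' + Q')
  T T T F  ✗ fails (S + P' + R')
  T T T T  ✓ satisfies all
3 of the 16 rows are models.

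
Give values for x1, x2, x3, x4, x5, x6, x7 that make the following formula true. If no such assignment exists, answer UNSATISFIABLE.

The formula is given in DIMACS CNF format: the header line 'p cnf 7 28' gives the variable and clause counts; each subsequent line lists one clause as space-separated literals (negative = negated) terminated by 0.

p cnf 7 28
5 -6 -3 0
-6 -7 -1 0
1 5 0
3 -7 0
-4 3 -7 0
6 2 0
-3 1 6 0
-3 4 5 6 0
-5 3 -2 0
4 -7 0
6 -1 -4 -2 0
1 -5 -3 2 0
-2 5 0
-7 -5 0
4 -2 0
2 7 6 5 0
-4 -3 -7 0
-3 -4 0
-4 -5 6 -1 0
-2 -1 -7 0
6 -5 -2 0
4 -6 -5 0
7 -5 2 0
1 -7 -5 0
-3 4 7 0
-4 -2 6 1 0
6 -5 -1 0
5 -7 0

x1 ↦ True, x2 ↦ False, x3 ↦ False, x4 ↦ False, x5 ↦ False, x6 ↦ True, x7 ↦ False

Case x1 = True:
Case x6 = True:
From the singleton clause (¬x7), x7 = False.
Case x5 = False:
From the singleton clause (¬x3), x3 = False.
From the singleton clause (¬x2), x2 = False.
Every clause is now satisfied; x4 is unconstrained.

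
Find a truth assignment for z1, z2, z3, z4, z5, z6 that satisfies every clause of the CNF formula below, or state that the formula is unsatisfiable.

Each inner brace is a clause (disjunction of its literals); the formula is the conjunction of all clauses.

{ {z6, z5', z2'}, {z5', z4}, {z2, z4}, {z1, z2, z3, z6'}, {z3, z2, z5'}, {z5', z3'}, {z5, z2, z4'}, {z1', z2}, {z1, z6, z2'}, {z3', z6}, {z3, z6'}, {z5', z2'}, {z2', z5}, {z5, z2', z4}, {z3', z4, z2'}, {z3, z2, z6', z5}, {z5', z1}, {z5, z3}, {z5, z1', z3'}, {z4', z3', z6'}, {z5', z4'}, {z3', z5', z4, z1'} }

UNSATISFIABLE

Branch on z5: set z5 = 0.
(z2') alone gives z2 = 0.
(z4) alone gives z4 = 1.
But (z4') is also a unit clause — contradiction.
Backtrack on z5: now try z5 = 1.
(z4) alone gives z4 = 1.
But (z4') is also a unit clause — contradiction.
Both values of z5 lead to a conflict.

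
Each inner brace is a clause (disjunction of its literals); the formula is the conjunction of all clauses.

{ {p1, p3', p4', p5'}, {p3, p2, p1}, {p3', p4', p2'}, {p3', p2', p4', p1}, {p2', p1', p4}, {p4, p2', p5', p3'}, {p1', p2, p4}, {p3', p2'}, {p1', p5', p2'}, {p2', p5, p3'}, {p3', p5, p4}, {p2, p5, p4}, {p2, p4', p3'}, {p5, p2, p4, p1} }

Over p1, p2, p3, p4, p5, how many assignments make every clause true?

There are 2^5 = 32 truth assignments over (p1, p2, p3, p4, p5).
Split on p4. With p4 = 1, the clauses containing p4 are satisfied and p4' drops from the rest; 5 of the 2^4 = 16 assignments to the other variables satisfy what remains.
With p4 = 0, by the same count on the reduced clause set, 3 assignments work.
(One model: p1=F, p2=F, p3=T, p4=F, p5=T.)
Total: 5 + 3 = 8.

8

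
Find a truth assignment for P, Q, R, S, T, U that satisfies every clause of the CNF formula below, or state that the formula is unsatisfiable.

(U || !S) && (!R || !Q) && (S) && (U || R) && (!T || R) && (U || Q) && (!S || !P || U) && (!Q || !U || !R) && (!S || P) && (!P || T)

Unit clause (S) forces S = true.
Unit clause (U) forces U = true.
Unit clause (P) forces P = true.
Unit clause (T) forces T = true.
Unit clause (R) forces R = true.
Unit clause (!Q) forces Q = false.
All clauses are satisfied.

P ↦ true,  Q ↦ false,  R ↦ true,  S ↦ true,  T ↦ true,  U ↦ true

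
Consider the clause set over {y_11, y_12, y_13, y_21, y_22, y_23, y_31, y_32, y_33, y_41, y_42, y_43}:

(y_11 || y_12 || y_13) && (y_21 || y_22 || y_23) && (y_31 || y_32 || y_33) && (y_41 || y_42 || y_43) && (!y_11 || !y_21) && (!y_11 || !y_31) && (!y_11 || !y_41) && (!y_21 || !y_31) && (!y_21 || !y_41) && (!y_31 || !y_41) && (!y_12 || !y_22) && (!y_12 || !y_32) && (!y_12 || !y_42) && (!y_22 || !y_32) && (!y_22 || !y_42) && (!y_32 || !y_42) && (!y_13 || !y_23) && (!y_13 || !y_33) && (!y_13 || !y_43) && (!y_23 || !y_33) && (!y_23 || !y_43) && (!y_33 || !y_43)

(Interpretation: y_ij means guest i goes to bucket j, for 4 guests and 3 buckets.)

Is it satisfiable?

Branch on y_11: set y_11 = false.
Branch on y_12: set y_12 = true.
The clause (!y_22) is unit, so y_22 = false.
The clause (!y_32) is unit, so y_32 = false.
The clause (!y_42) is unit, so y_42 = false.
Branch on y_21: set y_21 = true.
The clause (!y_31) is unit, so y_31 = false.
The clause (y_33) is unit, so y_33 = true.
The clause (!y_41) is unit, so y_41 = false.
The clause (y_43) is unit, so y_43 = true.
That conflicts with the unit clause (!y_43).
Backtrack on y_21: now try y_21 = false.
The clause (y_23) is unit, so y_23 = true.
The clause (!y_13) is unit, so y_13 = false.
The clause (!y_33) is unit, so y_33 = false.
The clause (y_31) is unit, so y_31 = true.
The clause (!y_41) is unit, so y_41 = false.
The clause (y_43) is unit, so y_43 = true.
That conflicts with the unit clause (!y_43).
Neither y_21 = true nor y_21 = false works.
Backtrack on y_12: now try y_12 = false.
The clause (y_13) is unit, so y_13 = true.
The clause (!y_23) is unit, so y_23 = false.
The clause (!y_33) is unit, so y_33 = false.
The clause (!y_43) is unit, so y_43 = false.
Branch on y_21: set y_21 = true.
The clause (!y_31) is unit, so y_31 = false.
The clause (y_32) is unit, so y_32 = true.
The clause (!y_41) is unit, so y_41 = false.
The clause (y_42) is unit, so y_42 = true.
That conflicts with the unit clause (!y_42).
Backtrack on y_21: now try y_21 = false.
The clause (y_22) is unit, so y_22 = true.
The clause (!y_32) is unit, so y_32 = false.
The clause (y_31) is unit, so y_31 = true.
The clause (!y_41) is unit, so y_41 = false.
The clause (y_42) is unit, so y_42 = true.
That conflicts with the unit clause (!y_42).
Neither y_21 = true nor y_21 = false works.
Neither y_12 = true nor y_12 = false works.
Backtrack on y_11: now try y_11 = true.
The clause (!y_21) is unit, so y_21 = false.
The clause (!y_31) is unit, so y_31 = false.
The clause (!y_41) is unit, so y_41 = false.
Branch on y_22: set y_22 = true.
The clause (!y_12) is unit, so y_12 = false.
The clause (!y_32) is unit, so y_32 = false.
The clause (y_33) is unit, so y_33 = true.
The clause (!y_42) is unit, so y_42 = false.
The clause (y_43) is unit, so y_43 = true.
That conflicts with the unit clause (!y_43).
Backtrack on y_22: now try y_22 = false.
The clause (y_23) is unit, so y_23 = true.
The clause (!y_13) is unit, so y_13 = false.
The clause (!y_33) is unit, so y_33 = false.
The clause (y_32) is unit, so y_32 = true.
The clause (!y_12) is unit, so y_12 = false.
The clause (!y_42) is unit, so y_42 = false.
The clause (y_43) is unit, so y_43 = true.
That conflicts with the unit clause (!y_43).
Neither y_22 = true nor y_22 = false works.
Neither y_11 = true nor y_11 = false works.
No assignment satisfies every clause.

No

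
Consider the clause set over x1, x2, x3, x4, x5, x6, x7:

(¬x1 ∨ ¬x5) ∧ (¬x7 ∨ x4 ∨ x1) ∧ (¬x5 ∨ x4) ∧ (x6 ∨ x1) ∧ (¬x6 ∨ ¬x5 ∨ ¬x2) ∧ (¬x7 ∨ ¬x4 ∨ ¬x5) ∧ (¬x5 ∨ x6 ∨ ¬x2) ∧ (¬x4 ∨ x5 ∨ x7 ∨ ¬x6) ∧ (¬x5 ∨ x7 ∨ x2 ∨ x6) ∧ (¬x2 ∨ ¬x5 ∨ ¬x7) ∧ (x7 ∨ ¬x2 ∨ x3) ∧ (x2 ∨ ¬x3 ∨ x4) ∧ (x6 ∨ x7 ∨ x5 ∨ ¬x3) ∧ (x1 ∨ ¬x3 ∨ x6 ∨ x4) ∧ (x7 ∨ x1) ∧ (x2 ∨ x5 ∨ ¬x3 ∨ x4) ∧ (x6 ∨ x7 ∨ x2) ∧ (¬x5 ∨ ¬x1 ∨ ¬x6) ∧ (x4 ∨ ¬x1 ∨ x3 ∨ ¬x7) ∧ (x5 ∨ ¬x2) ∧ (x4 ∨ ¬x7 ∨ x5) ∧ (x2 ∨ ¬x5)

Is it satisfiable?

Try x1 = True.
Unit clause (¬x5) forces x5 = False.
Unit clause (¬x2) forces x2 = False.
Try x3 = False.
Try x6 = True.
Try x4 = False.
Unit clause (¬x7) forces x7 = False.
This assignment satisfies each clause.
A satisfying assignment: x1=True, x2=False, x3=False, x4=False, x5=False, x6=True, x7=False.

Yes, satisfiable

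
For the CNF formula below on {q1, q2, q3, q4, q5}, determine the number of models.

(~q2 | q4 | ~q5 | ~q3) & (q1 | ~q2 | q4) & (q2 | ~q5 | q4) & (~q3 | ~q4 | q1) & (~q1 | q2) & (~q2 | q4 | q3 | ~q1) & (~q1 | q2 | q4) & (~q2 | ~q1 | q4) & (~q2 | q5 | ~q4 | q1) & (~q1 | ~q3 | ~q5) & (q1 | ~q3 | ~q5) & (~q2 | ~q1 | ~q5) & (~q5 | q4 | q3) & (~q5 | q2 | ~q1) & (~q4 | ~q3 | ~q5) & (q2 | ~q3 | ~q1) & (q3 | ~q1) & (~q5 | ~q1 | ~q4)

6

There are 2^5 = 32 truth assignments over (q1, q2, q3, q4, q5).
Split on q2. With q2 = 1, the clauses containing q2 are satisfied and ~q2 drops from the rest; 2 of the 2^4 = 16 assignments to the other variables satisfy what remains.
With q2 = 0, by the same count on the reduced clause set, 4 assignments work.
(One model: q1=F, q2=F, q3=F, q4=F, q5=F.)
Total: 2 + 4 = 6.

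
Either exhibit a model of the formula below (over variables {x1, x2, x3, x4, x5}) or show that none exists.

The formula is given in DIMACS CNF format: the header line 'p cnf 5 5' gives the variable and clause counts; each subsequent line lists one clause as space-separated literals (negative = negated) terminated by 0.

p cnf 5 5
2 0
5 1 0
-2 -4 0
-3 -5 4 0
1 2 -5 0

The clause (x2) is unit, so x2 = True.
The clause (¬x4) is unit, so x4 = False.
Suppose x5 = True.
The clause (¬x3) is unit, so x3 = False.
No clause remains; x1 is free.

x1 ↦ True,  x2 ↦ True,  x3 ↦ False,  x4 ↦ False,  x5 ↦ True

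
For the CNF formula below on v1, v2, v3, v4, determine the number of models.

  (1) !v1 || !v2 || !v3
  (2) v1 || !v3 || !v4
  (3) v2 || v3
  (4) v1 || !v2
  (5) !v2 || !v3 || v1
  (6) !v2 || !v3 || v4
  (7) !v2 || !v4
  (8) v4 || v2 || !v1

There are 2^4 = 16 truth assignments over (v1, v2, v3, v4).
Check each against the 8 clauses (columns in the order v1, v2, v3, v4):
  F F F F  ✗ fails (v2 || v3)
  F F F T  ✗ fails (v2 || v3)
  F F T F  ✓ satisfies all
  F F T T  ✗ fails (v1 || !v3 || !v4)
  F T F F  ✗ fails (v1 || !v2)
  F T F T  ✗ fails (v1 || !v2)
  F T T F  ✗ fails (v1 || !v2)
  F T T T  ✗ fails (v1 || !v3 || !v4)
  T F F F  ✗ fails (v2 || v3)
  T F F T  ✗ fails (v2 || v3)
  T F T F  ✗ fails (v4 || v2 || !v1)
  T F T T  ✓ satisfies all
  T T F F  ✓ satisfies all
  T T F T  ✗ fails (!v2 || !v4)
  T T T F  ✗ fails (!v1 || !v2 || !v3)
  T T T T  ✗ fails (!v1 || !v2 || !v3)
3 of the 16 rows are models.

3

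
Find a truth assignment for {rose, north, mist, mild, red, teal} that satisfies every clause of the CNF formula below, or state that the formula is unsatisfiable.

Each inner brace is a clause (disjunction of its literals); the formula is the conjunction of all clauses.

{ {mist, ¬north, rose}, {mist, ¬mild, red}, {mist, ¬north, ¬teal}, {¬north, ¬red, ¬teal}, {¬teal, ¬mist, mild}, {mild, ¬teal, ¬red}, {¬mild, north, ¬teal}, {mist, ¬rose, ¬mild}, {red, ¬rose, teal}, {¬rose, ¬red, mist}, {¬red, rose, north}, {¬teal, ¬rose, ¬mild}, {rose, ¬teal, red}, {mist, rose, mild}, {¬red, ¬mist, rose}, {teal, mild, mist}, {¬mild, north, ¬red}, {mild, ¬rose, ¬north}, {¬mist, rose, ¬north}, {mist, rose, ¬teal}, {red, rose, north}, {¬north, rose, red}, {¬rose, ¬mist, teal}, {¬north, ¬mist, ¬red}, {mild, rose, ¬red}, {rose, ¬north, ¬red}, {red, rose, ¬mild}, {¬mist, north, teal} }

rose: True; north: False; mist: False; mild: False; red: False; teal: True

Try mist = False.
Try north = False.
Try mild = False.
(rose) alone gives rose = True.
(¬red) alone gives red = False.
(teal) alone gives teal = True.
All clauses are satisfied.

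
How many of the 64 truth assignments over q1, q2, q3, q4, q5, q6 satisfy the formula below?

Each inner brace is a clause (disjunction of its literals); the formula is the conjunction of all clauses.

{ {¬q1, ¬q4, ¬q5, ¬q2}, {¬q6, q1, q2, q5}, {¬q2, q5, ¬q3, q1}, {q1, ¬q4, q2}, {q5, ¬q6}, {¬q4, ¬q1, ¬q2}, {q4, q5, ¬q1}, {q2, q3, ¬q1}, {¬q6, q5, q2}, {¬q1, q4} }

19

There are 2^6 = 64 truth assignments over (q1, q2, q3, q4, q5, q6).
Split on q6. With q6 = True, the clauses containing q6 are satisfied and ¬q6 drops from the rest; 7 of the 2^5 = 32 assignments to the other variables satisfy what remains.
With q6 = False, by the same count on the reduced clause set, 12 assignments work.
(One model: q1=F, q2=F, q3=F, q4=F, q5=F, q6=F.)
Total: 7 + 12 = 19.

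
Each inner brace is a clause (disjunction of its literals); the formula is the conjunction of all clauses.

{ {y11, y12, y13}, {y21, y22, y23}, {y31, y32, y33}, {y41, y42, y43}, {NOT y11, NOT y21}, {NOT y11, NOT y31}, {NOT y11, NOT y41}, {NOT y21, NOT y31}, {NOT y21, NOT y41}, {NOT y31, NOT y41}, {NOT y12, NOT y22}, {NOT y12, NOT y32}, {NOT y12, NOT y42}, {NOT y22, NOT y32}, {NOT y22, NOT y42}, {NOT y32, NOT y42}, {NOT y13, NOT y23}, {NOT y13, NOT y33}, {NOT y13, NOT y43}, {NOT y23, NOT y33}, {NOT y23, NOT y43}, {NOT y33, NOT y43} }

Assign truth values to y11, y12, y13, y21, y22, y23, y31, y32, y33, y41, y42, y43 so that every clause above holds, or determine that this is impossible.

UNSATISFIABLE

Try y11 = false.
Try y12 = true.
From the singleton clause (NOT y22), y22 = false.
From the singleton clause (NOT y32), y32 = false.
From the singleton clause (NOT y42), y42 = false.
Try y21 = true.
From the singleton clause (NOT y31), y31 = false.
From the singleton clause (y33), y33 = true.
From the singleton clause (NOT y41), y41 = false.
From the singleton clause (y43), y43 = true.
That conflicts with the unit clause (NOT y43).
So y21 must be the other value — set y21 = false.
From the singleton clause (y23), y23 = true.
From the singleton clause (NOT y13), y13 = false.
From the singleton clause (NOT y33), y33 = false.
From the singleton clause (y31), y31 = true.
From the singleton clause (NOT y41), y41 = false.
From the singleton clause (y43), y43 = true.
That conflicts with the unit clause (NOT y43).
Neither y21 = true nor y21 = false works.
So y12 must be the other value — set y12 = false.
From the singleton clause (y13), y13 = true.
From the singleton clause (NOT y23), y23 = false.
From the singleton clause (NOT y33), y33 = false.
From the singleton clause (NOT y43), y43 = false.
Try y21 = true.
From the singleton clause (NOT y31), y31 = false.
From the singleton clause (y32), y32 = true.
From the singleton clause (NOT y41), y41 = false.
From the singleton clause (y42), y42 = true.
That conflicts with the unit clause (NOT y42).
So y21 must be the other value — set y21 = false.
From the singleton clause (y22), y22 = true.
From the singleton clause (NOT y32), y32 = false.
From the singleton clause (y31), y31 = true.
From the singleton clause (NOT y41), y41 = false.
From the singleton clause (y42), y42 = true.
That conflicts with the unit clause (NOT y42).
Neither y21 = true nor y21 = false works.
Neither y12 = true nor y12 = false works.
So y11 must be the other value — set y11 = true.
From the singleton clause (NOT y21), y21 = false.
From the singleton clause (NOT y31), y31 = false.
From the singleton clause (NOT y41), y41 = false.
Try y22 = true.
From the singleton clause (NOT y12), y12 = false.
From the singleton clause (NOT y32), y32 = false.
From the singleton clause (y33), y33 = true.
From the singleton clause (NOT y42), y42 = false.
From the singleton clause (y43), y43 = true.
That conflicts with the unit clause (NOT y43).
So y22 must be the other value — set y22 = false.
From the singleton clause (y23), y23 = true.
From the singleton clause (NOT y13), y13 = false.
From the singleton clause (NOT y33), y33 = false.
From the singleton clause (y32), y32 = true.
From the singleton clause (NOT y12), y12 = false.
From the singleton clause (NOT y42), y42 = false.
From the singleton clause (y43), y43 = true.
That conflicts with the unit clause (NOT y43).
Neither y22 = true nor y22 = false works.
Neither y11 = true nor y11 = false works.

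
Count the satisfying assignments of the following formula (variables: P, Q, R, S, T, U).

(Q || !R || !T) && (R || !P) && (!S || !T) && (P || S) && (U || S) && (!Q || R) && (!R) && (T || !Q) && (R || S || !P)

There are 2^6 = 64 truth assignments over (P, Q, R, S, T, U).
Split on T. With T = true, the clauses containing T are satisfied and !T drops from the rest; 0 of the 2^5 = 32 assignments to the other variables satisfy what remains.
With T = false, by the same count on the reduced clause set, 2 assignments work.
(One model: P=F, Q=F, R=F, S=T, T=F, U=F.)
Total: 0 + 2 = 2.

2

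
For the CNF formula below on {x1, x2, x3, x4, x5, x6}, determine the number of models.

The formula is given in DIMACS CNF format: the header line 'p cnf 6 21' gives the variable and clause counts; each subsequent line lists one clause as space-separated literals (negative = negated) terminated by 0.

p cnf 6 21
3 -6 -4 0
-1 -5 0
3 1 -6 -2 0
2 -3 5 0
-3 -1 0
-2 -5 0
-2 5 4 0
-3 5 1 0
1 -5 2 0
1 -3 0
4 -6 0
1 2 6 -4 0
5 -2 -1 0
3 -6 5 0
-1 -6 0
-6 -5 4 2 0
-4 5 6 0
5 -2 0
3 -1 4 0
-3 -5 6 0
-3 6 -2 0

There are 2^6 = 64 truth assignments over (x1, x2, x3, x4, x5, x6).
Split on x6. With x6 = True, the clauses containing x6 are satisfied and ¬x6 drops from the rest; 0 of the 2^5 = 32 assignments to the other variables satisfy what remains.
With x6 = False, by the same count on the reduced clause set, 1 assignment works.
Total: 0 + 1 = 1.

1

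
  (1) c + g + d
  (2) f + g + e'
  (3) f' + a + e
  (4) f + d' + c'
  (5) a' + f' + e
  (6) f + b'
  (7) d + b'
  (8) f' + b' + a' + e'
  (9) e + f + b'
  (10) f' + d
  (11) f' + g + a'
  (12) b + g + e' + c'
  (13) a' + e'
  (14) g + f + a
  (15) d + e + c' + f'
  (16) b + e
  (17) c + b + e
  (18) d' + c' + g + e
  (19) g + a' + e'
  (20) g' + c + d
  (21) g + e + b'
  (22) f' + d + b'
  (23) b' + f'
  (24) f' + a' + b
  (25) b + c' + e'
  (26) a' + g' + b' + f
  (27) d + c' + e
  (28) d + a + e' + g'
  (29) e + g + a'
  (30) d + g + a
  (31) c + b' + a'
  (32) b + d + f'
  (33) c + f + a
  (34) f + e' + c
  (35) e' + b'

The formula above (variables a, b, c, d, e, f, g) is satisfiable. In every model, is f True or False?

True

Suppose f = 0.
(b') alone gives b = 0.
(e) alone gives e = 1.
(g) alone gives g = 1.
(a') alone gives a = 0.
(c') alone gives c = 0.
But (c) is also a unit clause — contradiction.
So every satisfying assignment has f = True.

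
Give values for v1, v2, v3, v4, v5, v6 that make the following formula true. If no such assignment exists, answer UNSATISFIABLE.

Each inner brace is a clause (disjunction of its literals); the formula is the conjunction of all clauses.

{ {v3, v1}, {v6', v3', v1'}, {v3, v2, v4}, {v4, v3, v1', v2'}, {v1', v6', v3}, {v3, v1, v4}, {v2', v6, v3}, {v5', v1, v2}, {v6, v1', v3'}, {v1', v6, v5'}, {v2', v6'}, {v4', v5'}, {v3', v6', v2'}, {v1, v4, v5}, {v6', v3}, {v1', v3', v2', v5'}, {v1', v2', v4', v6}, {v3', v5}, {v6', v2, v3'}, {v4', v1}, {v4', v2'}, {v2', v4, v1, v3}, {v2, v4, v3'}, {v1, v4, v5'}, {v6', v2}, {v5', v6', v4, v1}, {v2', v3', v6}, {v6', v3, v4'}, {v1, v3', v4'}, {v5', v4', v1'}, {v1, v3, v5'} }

v1 ↦ 1,  v2 ↦ 0,  v3 ↦ 0,  v4 ↦ 1,  v5 ↦ 0,  v6 ↦ 0

Suppose v3 = 0.
The clause (v1) is unit, so v1 = 1.
The clause (v6') is unit, so v6 = 0.
The clause (v2') is unit, so v2 = 0.
The clause (v4) is unit, so v4 = 1.
The clause (v5') is unit, so v5 = 0.
This assignment satisfies each clause.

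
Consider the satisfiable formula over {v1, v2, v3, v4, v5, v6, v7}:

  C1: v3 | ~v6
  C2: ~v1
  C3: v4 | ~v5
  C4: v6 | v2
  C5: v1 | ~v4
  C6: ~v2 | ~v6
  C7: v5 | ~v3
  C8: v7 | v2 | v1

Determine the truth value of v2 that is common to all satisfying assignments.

True

Suppose v2 = 0.
Unit clause (~v1) forces v1 = 0.
Unit clause (v6) forces v6 = 1.
Unit clause (v3) forces v3 = 1.
Unit clause (~v4) forces v4 = 0.
Unit clause (~v5) forces v5 = 0.
That conflicts with the unit clause (v5).
So every satisfying assignment has v2 = True.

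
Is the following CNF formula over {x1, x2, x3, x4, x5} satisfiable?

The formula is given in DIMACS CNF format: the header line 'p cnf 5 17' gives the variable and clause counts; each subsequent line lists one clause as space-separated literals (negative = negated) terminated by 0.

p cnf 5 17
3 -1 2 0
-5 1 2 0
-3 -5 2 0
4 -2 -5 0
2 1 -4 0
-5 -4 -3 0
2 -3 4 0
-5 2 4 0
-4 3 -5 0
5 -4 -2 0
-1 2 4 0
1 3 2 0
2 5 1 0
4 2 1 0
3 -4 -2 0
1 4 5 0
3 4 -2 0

Satisfiable

Case x3 = True:
Case x5 = False:
Case x2 = False:
(x4) alone gives x4 = True.
(x1) alone gives x1 = True.
All clauses are satisfied.
A satisfying assignment: x1: True,  x2: False,  x3: True,  x4: True,  x5: False.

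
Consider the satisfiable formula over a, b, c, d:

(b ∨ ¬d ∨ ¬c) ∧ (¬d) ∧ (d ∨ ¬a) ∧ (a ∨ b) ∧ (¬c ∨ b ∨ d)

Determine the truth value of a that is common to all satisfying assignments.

Suppose a = True.
From the singleton clause (¬d), d = False.
That conflicts with the unit clause (d).
So every satisfying assignment has a = False.

False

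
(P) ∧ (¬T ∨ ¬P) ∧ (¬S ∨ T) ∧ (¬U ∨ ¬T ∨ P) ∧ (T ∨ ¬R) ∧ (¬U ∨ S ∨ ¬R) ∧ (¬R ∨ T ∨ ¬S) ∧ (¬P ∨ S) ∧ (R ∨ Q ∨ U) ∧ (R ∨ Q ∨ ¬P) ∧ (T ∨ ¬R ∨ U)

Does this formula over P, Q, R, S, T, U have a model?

No, unsatisfiable

From the singleton clause (P), P = True.
From the singleton clause (¬T), T = False.
From the singleton clause (¬S), S = False.
Now (S) is unsatisfied and unit — conflict.
No assignment satisfies every clause.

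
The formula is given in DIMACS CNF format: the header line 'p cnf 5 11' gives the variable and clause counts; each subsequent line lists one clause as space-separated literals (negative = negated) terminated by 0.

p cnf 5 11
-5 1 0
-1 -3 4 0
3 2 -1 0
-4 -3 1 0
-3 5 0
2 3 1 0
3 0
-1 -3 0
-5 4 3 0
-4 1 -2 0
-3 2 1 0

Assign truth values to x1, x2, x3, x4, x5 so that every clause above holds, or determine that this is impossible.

Unit clause (x3) forces x3 = True.
Unit clause (x5) forces x5 = True.
Unit clause (x1) forces x1 = True.
But (¬x1) is also a unit clause — contradiction.

UNSATISFIABLE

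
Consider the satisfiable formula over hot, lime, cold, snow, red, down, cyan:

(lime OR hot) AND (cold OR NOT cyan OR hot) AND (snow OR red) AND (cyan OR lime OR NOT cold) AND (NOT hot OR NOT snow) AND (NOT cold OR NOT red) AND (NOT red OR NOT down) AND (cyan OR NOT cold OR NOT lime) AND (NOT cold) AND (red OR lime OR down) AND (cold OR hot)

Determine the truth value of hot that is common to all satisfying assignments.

True

Suppose hot = false.
Unit clause (lime) forces lime = true.
Unit clause (NOT cold) forces cold = false.
But (cold) is also a unit clause — contradiction.
So every satisfying assignment has hot = True.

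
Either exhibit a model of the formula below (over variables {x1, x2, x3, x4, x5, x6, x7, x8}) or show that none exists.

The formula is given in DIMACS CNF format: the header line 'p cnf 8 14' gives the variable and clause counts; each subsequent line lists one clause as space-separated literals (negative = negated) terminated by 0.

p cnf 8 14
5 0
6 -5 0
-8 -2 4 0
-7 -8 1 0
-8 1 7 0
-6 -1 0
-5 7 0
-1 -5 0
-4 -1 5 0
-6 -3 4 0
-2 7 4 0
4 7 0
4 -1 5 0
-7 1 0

UNSATISFIABLE

The clause (x5) is unit, so x5 = True.
The clause (x6) is unit, so x6 = True.
The clause (¬x1) is unit, so x1 = False.
The clause (x7) is unit, so x7 = True.
That conflicts with the unit clause (¬x7).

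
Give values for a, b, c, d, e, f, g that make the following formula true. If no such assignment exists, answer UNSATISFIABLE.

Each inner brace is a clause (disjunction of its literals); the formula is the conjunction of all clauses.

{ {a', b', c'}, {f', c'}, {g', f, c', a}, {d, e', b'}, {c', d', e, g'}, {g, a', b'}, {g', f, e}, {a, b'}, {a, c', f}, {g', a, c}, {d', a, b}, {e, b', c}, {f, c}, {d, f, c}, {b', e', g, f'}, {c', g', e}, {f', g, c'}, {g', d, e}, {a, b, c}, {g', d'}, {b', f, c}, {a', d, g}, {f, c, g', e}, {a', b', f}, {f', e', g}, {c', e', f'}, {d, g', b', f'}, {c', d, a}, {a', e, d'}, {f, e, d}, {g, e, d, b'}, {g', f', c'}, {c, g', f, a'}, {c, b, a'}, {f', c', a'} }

a=1, b=0, c=1, d=0, e=1, f=0, g=1

Branch on f: set f = 0.
Unit clause (c) forces c = 1.
Unit clause (a) forces a = 1.
Unit clause (b') forces b = 0.
Branch on g: set g = 1.
Unit clause (e) forces e = 1.
Unit clause (d') forces d = 0.
This assignment satisfies each clause.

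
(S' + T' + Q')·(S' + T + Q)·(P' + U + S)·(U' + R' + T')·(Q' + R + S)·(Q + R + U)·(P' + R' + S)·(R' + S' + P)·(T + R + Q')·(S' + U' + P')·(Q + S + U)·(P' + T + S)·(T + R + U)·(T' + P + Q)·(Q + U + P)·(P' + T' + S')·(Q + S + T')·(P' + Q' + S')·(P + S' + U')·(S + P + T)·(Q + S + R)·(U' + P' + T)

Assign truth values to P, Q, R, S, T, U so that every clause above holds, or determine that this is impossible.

Case S = 0:
Case P = 0:
The clause (T) is unit, so T = 1.
The clause (Q) is unit, so Q = 1.
The clause (R) is unit, so R = 1.
The clause (U') is unit, so U = 0.
Every clause now holds.

P=0, Q=1, R=1, S=0, T=1, U=0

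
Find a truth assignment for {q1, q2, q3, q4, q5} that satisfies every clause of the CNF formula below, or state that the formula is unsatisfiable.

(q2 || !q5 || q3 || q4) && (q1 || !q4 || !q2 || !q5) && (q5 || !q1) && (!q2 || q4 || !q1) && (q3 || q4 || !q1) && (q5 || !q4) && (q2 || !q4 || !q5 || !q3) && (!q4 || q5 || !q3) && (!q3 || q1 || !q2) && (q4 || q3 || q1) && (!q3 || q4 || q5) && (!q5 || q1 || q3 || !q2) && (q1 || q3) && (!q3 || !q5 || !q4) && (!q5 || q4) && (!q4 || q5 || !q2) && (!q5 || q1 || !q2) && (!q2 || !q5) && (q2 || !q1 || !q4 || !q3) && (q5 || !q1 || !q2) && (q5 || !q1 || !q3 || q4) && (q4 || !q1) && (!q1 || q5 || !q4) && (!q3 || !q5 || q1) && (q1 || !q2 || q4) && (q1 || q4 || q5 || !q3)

q1 ↦ true; q2 ↦ false; q3 ↦ false; q4 ↦ true; q5 ↦ true

Try q5 = true.
From the singleton clause (q4), q4 = true.
From the singleton clause (!q3), q3 = false.
From the singleton clause (q1), q1 = true.
From the singleton clause (!q2), q2 = false.
This assignment satisfies each clause.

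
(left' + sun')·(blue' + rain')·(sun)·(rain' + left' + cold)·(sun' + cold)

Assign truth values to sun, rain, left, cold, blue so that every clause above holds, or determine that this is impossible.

Unit clause (sun) forces sun = 1.
Unit clause (left') forces left = 0.
Unit clause (cold) forces cold = 1.
Case blue = 0:
No clause remains; rain is free.

sun: 1,  rain: 0,  left: 0,  cold: 1,  blue: 0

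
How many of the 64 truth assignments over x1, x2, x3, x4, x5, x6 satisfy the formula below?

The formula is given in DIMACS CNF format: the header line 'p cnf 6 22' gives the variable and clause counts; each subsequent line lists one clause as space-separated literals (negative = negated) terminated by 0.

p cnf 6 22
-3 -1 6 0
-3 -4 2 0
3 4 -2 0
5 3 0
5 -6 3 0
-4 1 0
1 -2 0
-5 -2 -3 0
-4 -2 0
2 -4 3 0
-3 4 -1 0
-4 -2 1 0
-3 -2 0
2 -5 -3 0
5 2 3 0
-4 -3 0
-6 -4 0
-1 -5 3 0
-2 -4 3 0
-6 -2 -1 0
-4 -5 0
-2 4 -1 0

4

There are 2^6 = 64 truth assignments over (x1, x2, x3, x4, x5, x6).
Split on x5. With x5 = True, the clauses containing x5 are satisfied and ¬x5 drops from the rest; 2 of the 2^5 = 32 assignments to the other variables satisfy what remains.
With x5 = False, by the same count on the reduced clause set, 2 assignments work.
(One model: x1=F, x2=F, x3=F, x4=F, x5=T, x6=F.)
Total: 2 + 2 = 4.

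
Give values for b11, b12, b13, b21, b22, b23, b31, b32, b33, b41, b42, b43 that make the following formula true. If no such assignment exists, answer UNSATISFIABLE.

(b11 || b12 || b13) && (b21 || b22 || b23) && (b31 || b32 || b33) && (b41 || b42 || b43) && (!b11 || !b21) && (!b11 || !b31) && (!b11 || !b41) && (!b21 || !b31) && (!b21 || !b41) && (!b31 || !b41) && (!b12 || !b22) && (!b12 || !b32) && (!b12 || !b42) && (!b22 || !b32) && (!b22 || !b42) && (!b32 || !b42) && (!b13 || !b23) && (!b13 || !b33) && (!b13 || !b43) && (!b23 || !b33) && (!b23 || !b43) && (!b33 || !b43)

UNSATISFIABLE

Branch on b11: set b11 = false.
Branch on b12: set b12 = true.
The clause (!b22) is unit, so b22 = false.
The clause (!b32) is unit, so b32 = false.
The clause (!b42) is unit, so b42 = false.
Branch on b21: set b21 = true.
The clause (!b31) is unit, so b31 = false.
The clause (b33) is unit, so b33 = true.
The clause (!b41) is unit, so b41 = false.
The clause (b43) is unit, so b43 = true.
That conflicts with the unit clause (!b43).
So b21 must be the other value — set b21 = false.
The clause (b23) is unit, so b23 = true.
The clause (!b13) is unit, so b13 = false.
The clause (!b33) is unit, so b33 = false.
The clause (b31) is unit, so b31 = true.
The clause (!b41) is unit, so b41 = false.
The clause (b43) is unit, so b43 = true.
That conflicts with the unit clause (!b43).
Either choice for b21 ends in contradiction.
So b12 must be the other value — set b12 = false.
The clause (b13) is unit, so b13 = true.
The clause (!b23) is unit, so b23 = false.
The clause (!b33) is unit, so b33 = false.
The clause (!b43) is unit, so b43 = false.
Branch on b21: set b21 = true.
The clause (!b31) is unit, so b31 = false.
The clause (b32) is unit, so b32 = true.
The clause (!b41) is unit, so b41 = false.
The clause (b42) is unit, so b42 = true.
That conflicts with the unit clause (!b42).
So b21 must be the other value — set b21 = false.
The clause (b22) is unit, so b22 = true.
The clause (!b32) is unit, so b32 = false.
The clause (b31) is unit, so b31 = true.
The clause (!b41) is unit, so b41 = false.
The clause (b42) is unit, so b42 = true.
That conflicts with the unit clause (!b42).
Either choice for b21 ends in contradiction.
Either choice for b12 ends in contradiction.
So b11 must be the other value — set b11 = true.
The clause (!b21) is unit, so b21 = false.
The clause (!b31) is unit, so b31 = false.
The clause (!b41) is unit, so b41 = false.
Branch on b22: set b22 = true.
The clause (!b12) is unit, so b12 = false.
The clause (!b32) is unit, so b32 = false.
The clause (b33) is unit, so b33 = true.
The clause (!b42) is unit, so b42 = false.
The clause (b43) is unit, so b43 = true.
That conflicts with the unit clause (!b43).
So b22 must be the other value — set b22 = false.
The clause (b23) is unit, so b23 = true.
The clause (!b13) is unit, so b13 = false.
The clause (!b33) is unit, so b33 = false.
The clause (b32) is unit, so b32 = true.
The clause (!b12) is unit, so b12 = false.
The clause (!b42) is unit, so b42 = false.
The clause (b43) is unit, so b43 = true.
That conflicts with the unit clause (!b43).
Either choice for b22 ends in contradiction.
Either choice for b11 ends in contradiction.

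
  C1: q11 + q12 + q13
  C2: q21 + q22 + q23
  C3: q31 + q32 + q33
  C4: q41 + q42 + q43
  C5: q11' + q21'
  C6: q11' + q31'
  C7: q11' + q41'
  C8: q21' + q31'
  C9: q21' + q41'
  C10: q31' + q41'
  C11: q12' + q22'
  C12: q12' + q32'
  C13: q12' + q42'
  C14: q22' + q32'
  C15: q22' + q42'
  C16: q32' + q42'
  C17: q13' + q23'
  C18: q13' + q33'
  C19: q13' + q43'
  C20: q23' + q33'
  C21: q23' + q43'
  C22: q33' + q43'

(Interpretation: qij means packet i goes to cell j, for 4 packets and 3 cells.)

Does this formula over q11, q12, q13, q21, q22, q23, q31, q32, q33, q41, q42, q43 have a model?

No, unsatisfiable

Branch on q11: set q11 = 0.
Branch on q12: set q12 = 1.
Unit clause (q22') forces q22 = 0.
Unit clause (q32') forces q32 = 0.
Unit clause (q42') forces q42 = 0.
Branch on q21: set q21 = 1.
Unit clause (q31') forces q31 = 0.
Unit clause (q33) forces q33 = 1.
Unit clause (q41') forces q41 = 0.
Unit clause (q43) forces q43 = 1.
But (q43') is also a unit clause — contradiction.
That branch fails; take q21 = 0 instead.
Unit clause (q23) forces q23 = 1.
Unit clause (q13') forces q13 = 0.
Unit clause (q33') forces q33 = 0.
Unit clause (q31) forces q31 = 1.
Unit clause (q41') forces q41 = 0.
Unit clause (q43) forces q43 = 1.
But (q43') is also a unit clause — contradiction.
Either choice for q21 ends in contradiction.
That branch fails; take q12 = 0 instead.
Unit clause (q13) forces q13 = 1.
Unit clause (q23') forces q23 = 0.
Unit clause (q33') forces q33 = 0.
Unit clause (q43') forces q43 = 0.
Branch on q21: set q21 = 1.
Unit clause (q31') forces q31 = 0.
Unit clause (q32) forces q32 = 1.
Unit clause (q41') forces q41 = 0.
Unit clause (q42) forces q42 = 1.
But (q42') is also a unit clause — contradiction.
That branch fails; take q21 = 0 instead.
Unit clause (q22) forces q22 = 1.
Unit clause (q32') forces q32 = 0.
Unit clause (q31) forces q31 = 1.
Unit clause (q41') forces q41 = 0.
Unit clause (q42) forces q42 = 1.
But (q42') is also a unit clause — contradiction.
Either choice for q21 ends in contradiction.
Either choice for q12 ends in contradiction.
That branch fails; take q11 = 1 instead.
Unit clause (q21') forces q21 = 0.
Unit clause (q31') forces q31 = 0.
Unit clause (q41') forces q41 = 0.
Branch on q22: set q22 = 1.
Unit clause (q12') forces q12 = 0.
Unit clause (q32') forces q32 = 0.
Unit clause (q33) forces q33 = 1.
Unit clause (q42') forces q42 = 0.
Unit clause (q43) forces q43 = 1.
But (q43') is also a unit clause — contradiction.
That branch fails; take q22 = 0 instead.
Unit clause (q23) forces q23 = 1.
Unit clause (q13') forces q13 = 0.
Unit clause (q33') forces q33 = 0.
Unit clause (q32) forces q32 = 1.
Unit clause (q12') forces q12 = 0.
Unit clause (q42') forces q42 = 0.
Unit clause (q43) forces q43 = 1.
But (q43') is also a unit clause — contradiction.
Either choice for q22 ends in contradiction.
Either choice for q11 ends in contradiction.
No assignment satisfies every clause.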